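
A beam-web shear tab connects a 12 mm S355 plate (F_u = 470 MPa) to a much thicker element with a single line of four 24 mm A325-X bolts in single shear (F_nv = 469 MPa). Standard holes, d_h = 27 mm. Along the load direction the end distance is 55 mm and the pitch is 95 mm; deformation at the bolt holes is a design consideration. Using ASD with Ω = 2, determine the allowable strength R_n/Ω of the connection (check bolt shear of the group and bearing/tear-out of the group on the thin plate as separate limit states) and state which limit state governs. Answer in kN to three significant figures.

424 kN (bolt shear governs)

Bolt shear: A_b = π·24²/4 = 452.4 mm²; R_n = 469 × 452.4 × 4 × 1 / 1000 = 848.7 kN → 848.7 / 2 = 424 kN.
Bearing (1.2 l_c t F_u ≤ 2.4 d t F_u): upper limit = 2.4·24·12·470 / 1000 = 324.9 kN.
  Edge l_c = 55 − 27/2 = 41.5 → r_n = 280.9 kN; interior l_c = 95 − 27 = 68 → r_n = 324.9 kN.
  R_n,bearing = 1·280.9 + 3·324.9 = 1255 kN → 1255 / 2 = 628 kN.
Bolt shear governs: 424 kN.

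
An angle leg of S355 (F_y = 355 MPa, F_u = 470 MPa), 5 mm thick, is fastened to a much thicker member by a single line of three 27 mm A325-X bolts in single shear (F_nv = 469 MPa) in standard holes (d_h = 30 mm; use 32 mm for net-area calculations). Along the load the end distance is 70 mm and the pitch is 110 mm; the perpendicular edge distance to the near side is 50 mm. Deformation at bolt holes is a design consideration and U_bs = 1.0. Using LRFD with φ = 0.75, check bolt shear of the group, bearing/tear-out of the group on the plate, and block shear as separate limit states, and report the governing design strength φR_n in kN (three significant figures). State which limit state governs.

Bolt shear: A_b = π·27²/4 = 572.6 mm²; R_n = 469 × 572.6 × 3 × 1 / 1000 = 805.6 kN → 0.75 × 805.6 = 604 kN.
Bearing: edge l_c = 55, r_n = 152.3 kN; interior l_c = 80, r_n = 152.3 kN; R_n = 152.3 + 2·152.3 = 456.8 kN → 343 kN.
Block shear: A_gv = 1450, A_nv = 1050, A_nt = 170 mm²; R_n = min(0.6F_uA_nv, 0.6F_yA_gv) + U_bs·F_u·A_nt = 376 kN → 282 kN.
Block shear governs: 282 kN.

282 kN (block shear governs)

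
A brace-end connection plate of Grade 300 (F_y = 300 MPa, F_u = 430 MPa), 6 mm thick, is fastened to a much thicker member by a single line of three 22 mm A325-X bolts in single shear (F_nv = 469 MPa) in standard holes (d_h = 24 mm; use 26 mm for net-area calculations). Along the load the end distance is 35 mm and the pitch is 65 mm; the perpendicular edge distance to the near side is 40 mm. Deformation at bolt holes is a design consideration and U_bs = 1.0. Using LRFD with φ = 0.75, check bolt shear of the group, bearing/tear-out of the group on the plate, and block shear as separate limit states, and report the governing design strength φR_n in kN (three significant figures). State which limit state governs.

168 kN (block shear governs)

Bolt shear: A_b = π·22²/4 = 380.1 mm²; R_n = 469 × 380.1 × 3 × 1 / 1000 = 534.8 kN → 0.75 × 534.8 = 401 kN.
Bearing: edge l_c = 23, r_n = 71.21 kN; interior l_c = 41, r_n = 126.9 kN; R_n = 71.21 + 2·126.9 = 325.1 kN → 244 kN.
Block shear: A_gv = 990, A_nv = 600, A_nt = 162 mm²; R_n = min(0.6F_uA_nv, 0.6F_yA_gv) + U_bs·F_u·A_nt = 224.5 kN → 168 kN.
Block shear governs: 168 kN.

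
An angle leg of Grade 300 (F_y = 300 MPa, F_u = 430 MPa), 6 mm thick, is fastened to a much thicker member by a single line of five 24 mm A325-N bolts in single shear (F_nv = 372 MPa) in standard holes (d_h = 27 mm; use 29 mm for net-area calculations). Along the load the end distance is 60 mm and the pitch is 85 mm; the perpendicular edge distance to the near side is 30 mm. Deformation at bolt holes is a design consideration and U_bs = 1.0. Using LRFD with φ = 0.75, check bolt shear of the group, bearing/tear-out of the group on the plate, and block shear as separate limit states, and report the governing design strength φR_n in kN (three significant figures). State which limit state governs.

343 kN (block shear governs)

Bolt shear: A_b = π·24²/4 = 452.4 mm²; R_n = 372 × 452.4 × 5 × 1 / 1000 = 841.4 kN → 0.75 × 841.4 = 631 kN.
Bearing: edge l_c = 46.5, r_n = 144 kN; interior l_c = 58, r_n = 148.6 kN; R_n = 144 + 4·148.6 = 738.4 kN → 554 kN.
Block shear: A_gv = 2400, A_nv = 1617, A_nt = 93 mm²; R_n = min(0.6F_uA_nv, 0.6F_yA_gv) + U_bs·F_u·A_nt = 457.2 kN → 343 kN.
Block shear governs: 343 kN.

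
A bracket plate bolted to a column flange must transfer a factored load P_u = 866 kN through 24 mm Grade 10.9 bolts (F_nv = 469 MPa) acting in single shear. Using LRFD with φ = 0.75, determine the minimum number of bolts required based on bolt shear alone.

6 bolts

A_b = π·24²/4 = 452.4 mm².
Per-bolt design strength φR_n = 0.75 × 469 × 452.4 × 1 / 1000 = 159.1 kN.
n ≥ 866 / 159.1 = 5.442 → use 6 bolts.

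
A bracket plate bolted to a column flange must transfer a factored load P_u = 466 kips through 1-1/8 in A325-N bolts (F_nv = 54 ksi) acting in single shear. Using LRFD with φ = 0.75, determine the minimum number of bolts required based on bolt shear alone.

A_b = π·1.125²/4 = 0.994 in².
Per-bolt design strength φR_n = 0.75 × 54 × 0.994 × 1 = 40.26 kips.
n ≥ 466 / 40.26 = 11.58 → use 12 bolts.

12 bolts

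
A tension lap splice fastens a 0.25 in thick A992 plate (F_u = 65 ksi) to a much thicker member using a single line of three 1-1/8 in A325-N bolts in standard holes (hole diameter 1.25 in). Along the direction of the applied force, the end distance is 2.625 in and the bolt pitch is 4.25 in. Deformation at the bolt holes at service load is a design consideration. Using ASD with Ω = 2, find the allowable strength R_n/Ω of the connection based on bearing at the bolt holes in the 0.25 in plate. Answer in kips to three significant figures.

Per bolt r_n = 1.2 l_c t F_u ≤ 2.4 d t F_u; upper limit = 2.4 × 1.125 × 0.25 × 65 = 43.87 kips.
Edge bolt: l_c = 2.625 − 1.25/2 = 2 in → 1.2 × 2 × 0.25 × 65 = 39 → r_n = 39 kips.
Interior bolts: l_c = 4.25 − 1.25 = 3 in → 1.2 × 3 × 0.25 × 65 = 58.5 → r_n = 43.87 kips.
R_n = 1 × 39 + 2 × 43.87 = 126.7 kips.
Allowable strength R_n/Ω = 126.7 / 2 = 63.4 kips.

63.4 kips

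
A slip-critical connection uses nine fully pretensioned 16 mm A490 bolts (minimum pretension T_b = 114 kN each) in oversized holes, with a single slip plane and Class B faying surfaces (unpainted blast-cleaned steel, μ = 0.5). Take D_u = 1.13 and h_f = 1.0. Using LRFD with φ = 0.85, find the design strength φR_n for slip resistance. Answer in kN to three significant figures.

493 kN

R_n = μ · D_u · h_f · T_b · n_s · n_b = 0.5 × 1.13 × 1.0 × 114 × 1 × 9 = 579.7 kN.
Design strength φR_n = 0.85 × 579.7 = 493 kN.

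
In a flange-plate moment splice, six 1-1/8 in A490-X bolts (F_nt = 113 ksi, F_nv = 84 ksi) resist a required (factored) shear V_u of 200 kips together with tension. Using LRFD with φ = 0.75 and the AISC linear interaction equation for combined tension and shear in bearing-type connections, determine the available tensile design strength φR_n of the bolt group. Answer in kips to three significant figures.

A_b = π·1.125²/4 = 0.994 in²; f_rv = 200 / (6 × 0.994) = 33.53 ksi.
F'_nt = 1.3 F_nt − (F_nt / φF_nv) f_rv = 1.3·113 − (113/(0.75·84))·33.53 = 86.75 ksi, capped at F_nt → F'_nt = 86.75 ksi.
R_n = F'_nt · A_b · n = 86.75 × 0.994 × 6 = 517.4 kips.
Design strength φR_n = 0.75 × 517.4 = 388 kips.

388 kips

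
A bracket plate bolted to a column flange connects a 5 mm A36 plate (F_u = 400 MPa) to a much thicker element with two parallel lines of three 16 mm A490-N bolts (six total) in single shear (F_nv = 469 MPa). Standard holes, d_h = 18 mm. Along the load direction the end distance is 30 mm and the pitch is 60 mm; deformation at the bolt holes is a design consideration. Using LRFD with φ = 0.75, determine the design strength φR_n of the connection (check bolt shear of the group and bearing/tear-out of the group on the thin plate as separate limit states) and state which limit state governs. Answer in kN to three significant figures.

Bolt shear: A_b = π·16²/4 = 201.1 mm²; R_n = 469 × 201.1 × 6 × 1 / 1000 = 565.8 kN → 0.75 × 565.8 = 424 kN.
Bearing (1.2 l_c t F_u ≤ 2.4 d t F_u): upper limit = 2.4·16·5·400 / 1000 = 76.8 kN.
  Edge l_c = 30 − 18/2 = 21 → r_n = 50.4 kN; interior l_c = 60 − 18 = 42 → r_n = 76.8 kN.
  R_n,bearing = 2·50.4 + 4·76.8 = 408 kN → 0.75 × 408 = 306 kN.
Bearing governs: 306 kN.

306 kN (bearing governs)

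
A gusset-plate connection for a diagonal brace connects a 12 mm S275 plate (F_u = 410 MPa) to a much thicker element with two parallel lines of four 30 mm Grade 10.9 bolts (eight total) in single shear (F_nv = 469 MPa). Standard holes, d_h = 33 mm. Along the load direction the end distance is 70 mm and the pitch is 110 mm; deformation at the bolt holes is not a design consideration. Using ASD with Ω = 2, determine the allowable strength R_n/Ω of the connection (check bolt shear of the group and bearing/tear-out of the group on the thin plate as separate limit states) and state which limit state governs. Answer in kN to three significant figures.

1330 kN (bolt shear governs)

Bolt shear: A_b = π·30²/4 = 706.9 mm²; R_n = 469 × 706.9 × 8 × 1 / 1000 = 2652 kN → 2652 / 2 = 1330 kN.
Bearing (1.5 l_c t F_u ≤ 3.0 d t F_u): upper limit = 3.0·30·12·410 / 1000 = 442.8 kN.
  Edge l_c = 70 − 33/2 = 53.5 → r_n = 394.8 kN; interior l_c = 110 − 33 = 77 → r_n = 442.8 kN.
  R_n,bearing = 2·394.8 + 6·442.8 = 3446 kN → 3446 / 2 = 1720 kN.
Bolt shear governs: 1330 kN.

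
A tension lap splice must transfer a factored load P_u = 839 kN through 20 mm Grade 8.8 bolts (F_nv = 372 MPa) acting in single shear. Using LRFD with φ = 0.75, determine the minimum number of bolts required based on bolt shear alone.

10 bolts

A_b = π·20²/4 = 314.2 mm².
Per-bolt design strength φR_n = 0.75 × 372 × 314.2 × 1 / 1000 = 87.65 kN.
n ≥ 839 / 87.65 = 9.572 → use 10 bolts.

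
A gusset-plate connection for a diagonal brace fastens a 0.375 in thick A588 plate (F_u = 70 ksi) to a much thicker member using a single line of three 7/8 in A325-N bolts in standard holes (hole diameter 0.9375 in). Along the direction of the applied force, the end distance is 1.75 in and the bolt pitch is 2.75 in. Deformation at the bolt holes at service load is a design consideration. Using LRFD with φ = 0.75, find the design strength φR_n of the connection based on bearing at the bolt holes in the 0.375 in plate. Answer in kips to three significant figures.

113 kips

Per bolt r_n = 1.2 l_c t F_u ≤ 2.4 d t F_u; upper limit = 2.4 × 0.875 × 0.375 × 70 = 55.13 kips.
Edge bolt: l_c = 1.75 − 0.9375/2 = 1.281 in → 1.2 × 1.281 × 0.375 × 70 = 40.36 → r_n = 40.36 kips.
Interior bolts: l_c = 2.75 − 0.9375 = 1.812 in → 1.2 × 1.812 × 0.375 × 70 = 57.09 → r_n = 55.13 kips.
R_n = 1 × 40.36 + 2 × 55.13 = 150.6 kips.
Design strength φR_n = 0.75 × 150.6 = 113 kips.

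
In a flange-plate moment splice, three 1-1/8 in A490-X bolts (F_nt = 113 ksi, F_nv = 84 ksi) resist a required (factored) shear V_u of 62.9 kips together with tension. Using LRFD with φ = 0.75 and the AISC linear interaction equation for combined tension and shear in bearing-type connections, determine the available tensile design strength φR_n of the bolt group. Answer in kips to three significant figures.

244 kips

A_b = π·1.125²/4 = 0.994 in²; f_rv = 62.9 / (3 × 0.994) = 21.09 ksi.
F'_nt = 1.3 F_nt − (F_nt / φF_nv) f_rv = 1.3·113 − (113/(0.75·84))·21.09 = 109.1 ksi, capped at F_nt → F'_nt = 109.1 ksi.
R_n = F'_nt · A_b · n = 109.1 × 0.994 × 3 = 325.2 kips.
Design strength φR_n = 0.75 × 325.2 = 244 kips.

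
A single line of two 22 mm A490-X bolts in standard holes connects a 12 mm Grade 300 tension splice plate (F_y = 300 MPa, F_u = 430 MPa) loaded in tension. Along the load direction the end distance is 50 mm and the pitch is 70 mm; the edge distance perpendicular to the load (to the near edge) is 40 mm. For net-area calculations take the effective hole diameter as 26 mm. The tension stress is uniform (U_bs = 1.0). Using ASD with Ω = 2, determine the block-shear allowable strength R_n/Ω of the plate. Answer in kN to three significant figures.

Shear plane L_v = 50 + 1·70 = 120 mm; A_gv = 120 × 12 = 1440 mm².
A_nv = (120 − 1.5·26) × 12 = 972 mm².
A_nt = (40 − 0.5·26) × 12 = 324 mm².
0.6 F_u A_nv = 250.8 kN; 0.6 F_y A_gv = 259.2 kN → shear rupture governs the shear term.
R_n = 250.8 + 1.0 × 430 × 324 / 1000 = 390.1 kN.
Allowable strength R_n/Ω = 390.1 / 2 = 195 kN.

195 kN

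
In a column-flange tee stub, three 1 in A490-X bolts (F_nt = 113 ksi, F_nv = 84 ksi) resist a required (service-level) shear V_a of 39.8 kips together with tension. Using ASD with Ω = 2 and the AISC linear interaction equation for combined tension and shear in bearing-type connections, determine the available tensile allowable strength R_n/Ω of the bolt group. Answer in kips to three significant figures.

A_b = π·1²/4 = 0.7854 in²; f_rv = 39.8 / (3 × 0.7854) = 16.89 ksi.
F'_nt = 1.3 F_nt − (Ω F_nt / F_nv) f_rv = 1.3·113 − (2·113/84)·16.89 = 101.5 ksi, capped at F_nt → F'_nt = 101.5 ksi.
R_n = F'_nt · A_b · n = 101.5 × 0.7854 × 3 = 239 kips.
Allowable strength R_n/Ω = 239 / 2 = 120 kips.

120 kips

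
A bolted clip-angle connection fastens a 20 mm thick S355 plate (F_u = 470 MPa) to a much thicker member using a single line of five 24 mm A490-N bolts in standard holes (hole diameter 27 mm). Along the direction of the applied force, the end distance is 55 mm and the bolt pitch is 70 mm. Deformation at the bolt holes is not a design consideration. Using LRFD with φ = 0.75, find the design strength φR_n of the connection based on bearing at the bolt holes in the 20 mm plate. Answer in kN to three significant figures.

Per bolt r_n = 1.5 l_c t F_u ≤ 3.0 d t F_u; upper limit = 3.0 × 24 × 20 × 470 / 1000 = 676.8 kN.
Edge bolt: l_c = 55 − 27/2 = 41.5 mm → 1.5 × 41.5 × 20 × 470 / 1000 = 585.1 → r_n = 585.1 kN.
Interior bolts: l_c = 70 − 27 = 43 mm → 1.5 × 43 × 20 × 470 / 1000 = 606.3 → r_n = 606.3 kN.
R_n = 1 × 585.1 + 4 × 606.3 = 3010 kN.
Design strength φR_n = 0.75 × 3010 = 2260 kN.

2260 kN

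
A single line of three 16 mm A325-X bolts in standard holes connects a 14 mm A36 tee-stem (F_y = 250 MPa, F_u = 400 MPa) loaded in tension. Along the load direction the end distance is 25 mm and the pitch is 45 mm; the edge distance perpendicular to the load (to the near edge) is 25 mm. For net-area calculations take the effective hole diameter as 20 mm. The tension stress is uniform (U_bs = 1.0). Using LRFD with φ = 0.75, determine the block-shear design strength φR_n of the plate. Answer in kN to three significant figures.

227 kN

Shear plane L_v = 25 + 2·45 = 115 mm; A_gv = 115 × 14 = 1610 mm².
A_nv = (115 − 2.5·20) × 14 = 910 mm².
A_nt = (25 − 0.5·20) × 14 = 210 mm².
0.6 F_u A_nv = 218.4 kN; 0.6 F_y A_gv = 241.5 kN → shear rupture governs the shear term.
R_n = 218.4 + 1.0 × 400 × 210 / 1000 = 302.4 kN.
Design strength φR_n = 0.75 × 302.4 = 227 kN.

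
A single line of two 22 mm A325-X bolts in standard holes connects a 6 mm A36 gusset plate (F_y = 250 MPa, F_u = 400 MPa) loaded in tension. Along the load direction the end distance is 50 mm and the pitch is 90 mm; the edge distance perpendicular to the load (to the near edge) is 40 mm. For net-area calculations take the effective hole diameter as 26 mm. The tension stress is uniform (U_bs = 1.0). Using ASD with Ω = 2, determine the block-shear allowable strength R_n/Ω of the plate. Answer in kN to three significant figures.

Shear plane L_v = 50 + 1·90 = 140 mm; A_gv = 140 × 6 = 840 mm².
A_nv = (140 − 1.5·26) × 6 = 606 mm².
A_nt = (40 − 0.5·26) × 6 = 162 mm².
0.6 F_u A_nv = 145.4 kN; 0.6 F_y A_gv = 126 kN → shear yielding governs the shear term.
R_n = 126 + 1.0 × 400 × 162 / 1000 = 190.8 kN.
Allowable strength R_n/Ω = 190.8 / 2 = 95.4 kN.

95.4 kN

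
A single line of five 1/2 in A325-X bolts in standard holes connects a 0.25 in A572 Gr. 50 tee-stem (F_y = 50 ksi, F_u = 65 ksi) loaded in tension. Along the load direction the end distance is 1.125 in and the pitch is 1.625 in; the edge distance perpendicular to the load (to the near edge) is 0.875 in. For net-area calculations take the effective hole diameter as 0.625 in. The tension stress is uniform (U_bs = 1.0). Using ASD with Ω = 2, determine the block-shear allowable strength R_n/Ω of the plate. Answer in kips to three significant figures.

28 kips

Shear plane L_v = 1.125 + 4·1.625 = 7.625 in; A_gv = 7.625 × 0.25 = 1.906 in².
A_nv = (7.625 − 4.5·0.625) × 0.25 = 1.203 in².
A_nt = (0.875 − 0.5·0.625) × 0.25 = 0.1406 in².
0.6 F_u A_nv = 46.92 kips; 0.6 F_y A_gv = 57.19 kips → shear rupture governs the shear term.
R_n = 46.92 + 1.0 × 65 × 0.1406 = 56.06 kips.
Allowable strength R_n/Ω = 56.06 / 2 = 28 kips.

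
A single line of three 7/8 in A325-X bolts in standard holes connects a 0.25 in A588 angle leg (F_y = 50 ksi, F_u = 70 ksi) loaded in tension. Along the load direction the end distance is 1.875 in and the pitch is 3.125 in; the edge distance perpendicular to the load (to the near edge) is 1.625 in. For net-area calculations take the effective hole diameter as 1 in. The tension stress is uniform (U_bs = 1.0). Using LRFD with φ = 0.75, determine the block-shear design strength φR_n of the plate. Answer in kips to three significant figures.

Shear plane L_v = 1.875 + 2·3.125 = 8.125 in; A_gv = 8.125 × 0.25 = 2.031 in².
A_nv = (8.125 − 2.5·1) × 0.25 = 1.406 in².
A_nt = (1.625 − 0.5·1) × 0.25 = 0.2812 in².
0.6 F_u A_nv = 59.06 kips; 0.6 F_y A_gv = 60.94 kips → shear rupture governs the shear term.
R_n = 59.06 + 1.0 × 70 × 0.2812 = 78.75 kips.
Design strength φR_n = 0.75 × 78.75 = 59.1 kips.

59.1 kips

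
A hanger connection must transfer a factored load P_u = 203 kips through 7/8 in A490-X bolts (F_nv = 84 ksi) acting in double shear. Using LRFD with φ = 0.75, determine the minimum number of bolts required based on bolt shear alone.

A_b = π·0.875²/4 = 0.6013 in².
Per-bolt design strength φR_n = 0.75 × 84 × 0.6013 × 2 = 75.77 kips.
n ≥ 203 / 75.77 = 2.679 → use 3 bolts.

3 bolts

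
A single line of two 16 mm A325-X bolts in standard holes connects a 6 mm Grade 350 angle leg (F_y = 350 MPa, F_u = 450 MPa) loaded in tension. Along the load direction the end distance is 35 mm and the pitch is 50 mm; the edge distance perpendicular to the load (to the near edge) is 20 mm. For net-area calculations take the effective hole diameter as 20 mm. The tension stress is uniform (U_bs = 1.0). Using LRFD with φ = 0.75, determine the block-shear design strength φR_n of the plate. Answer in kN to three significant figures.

87.1 kN

Shear plane L_v = 35 + 1·50 = 85 mm; A_gv = 85 × 6 = 510 mm².
A_nv = (85 − 1.5·20) × 6 = 330 mm².
A_nt = (20 − 0.5·20) × 6 = 60 mm².
0.6 F_u A_nv = 89.1 kN; 0.6 F_y A_gv = 107.1 kN → shear rupture governs the shear term.
R_n = 89.1 + 1.0 × 450 × 60 / 1000 = 116.1 kN.
Design strength φR_n = 0.75 × 116.1 = 87.1 kN.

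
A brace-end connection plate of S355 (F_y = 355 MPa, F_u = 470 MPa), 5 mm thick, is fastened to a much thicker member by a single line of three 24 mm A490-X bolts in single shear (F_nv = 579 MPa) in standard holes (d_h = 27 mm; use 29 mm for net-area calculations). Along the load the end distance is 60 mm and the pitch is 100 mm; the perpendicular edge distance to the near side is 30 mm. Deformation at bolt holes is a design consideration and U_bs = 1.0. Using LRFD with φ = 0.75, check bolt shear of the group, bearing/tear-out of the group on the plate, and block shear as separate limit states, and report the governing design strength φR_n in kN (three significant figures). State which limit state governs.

Bolt shear: A_b = π·24²/4 = 452.4 mm²; R_n = 579 × 452.4 × 3 × 1 / 1000 = 785.8 kN → 0.75 × 785.8 = 589 kN.
Bearing: edge l_c = 46.5, r_n = 131.1 kN; interior l_c = 73, r_n = 135.4 kN; R_n = 131.1 + 2·135.4 = 401.9 kN → 301 kN.
Block shear: A_gv = 1300, A_nv = 937.5, A_nt = 77.5 mm²; R_n = min(0.6F_uA_nv, 0.6F_yA_gv) + U_bs·F_u·A_nt = 300.8 kN → 226 kN.
Block shear governs: 226 kN.

226 kN (block shear governs)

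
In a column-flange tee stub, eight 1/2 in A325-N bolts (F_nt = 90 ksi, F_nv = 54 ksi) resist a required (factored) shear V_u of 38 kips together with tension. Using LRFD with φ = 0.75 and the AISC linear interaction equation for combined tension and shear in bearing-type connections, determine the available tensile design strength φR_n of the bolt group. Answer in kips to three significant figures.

A_b = π·0.5²/4 = 0.1963 in²; f_rv = 38 / (8 × 0.1963) = 24.19 ksi.
F'_nt = 1.3 F_nt − (F_nt / φF_nv) f_rv = 1.3·90 − (90/(0.75·54))·24.19 = 63.24 ksi, capped at F_nt → F'_nt = 63.24 ksi.
R_n = F'_nt · A_b · n = 63.24 × 0.1963 × 8 = 99.34 kips.
Design strength φR_n = 0.75 × 99.34 = 74.5 kips.

74.5 kips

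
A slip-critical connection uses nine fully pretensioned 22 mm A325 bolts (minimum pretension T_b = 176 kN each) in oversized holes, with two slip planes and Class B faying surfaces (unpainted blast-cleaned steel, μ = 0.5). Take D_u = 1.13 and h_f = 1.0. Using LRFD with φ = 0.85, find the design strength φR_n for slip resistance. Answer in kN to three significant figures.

R_n = μ · D_u · h_f · T_b · n_s · n_b = 0.5 × 1.13 × 1.0 × 176 × 2 × 9 = 1790 kN.
Design strength φR_n = 0.85 × 1790 = 1520 kN.

1520 kN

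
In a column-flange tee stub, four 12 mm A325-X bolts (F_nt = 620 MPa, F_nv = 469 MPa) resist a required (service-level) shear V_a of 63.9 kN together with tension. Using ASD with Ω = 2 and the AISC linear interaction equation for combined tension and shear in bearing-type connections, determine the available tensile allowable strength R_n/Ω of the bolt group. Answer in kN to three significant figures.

A_b = π·12²/4 = 113.1 mm²; f_rv = 63.9 × 1000 / (4 × 113.1) = 141.3 MPa.
F'_nt = 1.3 F_nt − (Ω F_nt / F_nv) f_rv = 1.3·620 − (2·620/469)·141.3 = 432.5 MPa, capped at F_nt → F'_nt = 432.5 MPa.
R_n = F'_nt · A_b · n = 432.5 × 113.1 × 4 / 1000 = 195.7 kN.
Allowable strength R_n/Ω = 195.7 / 2 = 97.8 kN.

97.8 kN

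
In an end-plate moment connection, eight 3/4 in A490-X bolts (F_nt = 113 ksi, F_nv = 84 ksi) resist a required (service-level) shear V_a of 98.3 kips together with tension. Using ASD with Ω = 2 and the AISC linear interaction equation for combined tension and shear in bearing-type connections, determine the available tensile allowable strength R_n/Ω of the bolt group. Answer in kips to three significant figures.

127 kips

A_b = π·0.75²/4 = 0.4418 in²; f_rv = 98.3 / (8 × 0.4418) = 27.81 ksi.
F'_nt = 1.3 F_nt − (Ω F_nt / F_nv) f_rv = 1.3·113 − (2·113/84)·27.81 = 72.07 ksi, capped at F_nt → F'_nt = 72.07 ksi.
R_n = F'_nt · A_b · n = 72.07 × 0.4418 × 8 = 254.7 kips.
Allowable strength R_n/Ω = 254.7 / 2 = 127 kips.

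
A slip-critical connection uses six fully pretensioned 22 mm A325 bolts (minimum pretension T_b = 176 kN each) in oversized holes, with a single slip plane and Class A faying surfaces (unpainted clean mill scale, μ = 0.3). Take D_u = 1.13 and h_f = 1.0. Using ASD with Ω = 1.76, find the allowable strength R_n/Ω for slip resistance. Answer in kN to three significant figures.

203 kN

R_n = μ · D_u · h_f · T_b · n_s · n_b = 0.3 × 1.13 × 1.0 × 176 × 1 × 6 = 358 kN.
Allowable strength R_n/Ω = 358 / 1.76 = 203 kN.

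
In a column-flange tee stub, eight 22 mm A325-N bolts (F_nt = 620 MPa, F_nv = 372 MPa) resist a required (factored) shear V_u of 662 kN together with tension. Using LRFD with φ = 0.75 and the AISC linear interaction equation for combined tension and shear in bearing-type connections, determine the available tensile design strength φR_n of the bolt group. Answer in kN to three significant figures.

735 kN

A_b = π·22²/4 = 380.1 mm²; f_rv = 662 × 1000 / (8 × 380.1) = 217.7 MPa.
F'_nt = 1.3 F_nt − (F_nt / φF_nv) f_rv = 1.3·620 − (620/(0.75·372))·217.7 = 322.3 MPa, capped at F_nt → F'_nt = 322.3 MPa.
R_n = F'_nt · A_b · n = 322.3 × 380.1 × 8 / 1000 = 980 kN.
Design strength φR_n = 0.75 × 980 = 735 kN.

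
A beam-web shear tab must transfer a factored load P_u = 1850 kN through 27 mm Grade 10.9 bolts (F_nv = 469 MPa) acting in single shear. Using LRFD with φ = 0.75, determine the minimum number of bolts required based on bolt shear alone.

A_b = π·27²/4 = 572.6 mm².
Per-bolt design strength φR_n = 0.75 × 469 × 572.6 × 1 / 1000 = 201.4 kN.
n ≥ 1850 / 201.4 = 9.186 → use 10 bolts.

10 bolts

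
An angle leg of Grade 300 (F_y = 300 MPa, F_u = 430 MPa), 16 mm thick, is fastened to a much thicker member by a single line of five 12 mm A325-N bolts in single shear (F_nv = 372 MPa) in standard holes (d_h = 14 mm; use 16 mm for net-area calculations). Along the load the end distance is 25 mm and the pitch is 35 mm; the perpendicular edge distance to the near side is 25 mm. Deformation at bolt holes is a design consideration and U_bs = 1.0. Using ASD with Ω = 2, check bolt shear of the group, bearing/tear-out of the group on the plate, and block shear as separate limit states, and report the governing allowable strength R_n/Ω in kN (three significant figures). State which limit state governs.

Bolt shear: A_b = π·12²/4 = 113.1 mm²; R_n = 372 × 113.1 × 5 × 1 / 1000 = 210.4 kN → 210.4 / 2 = 105 kN.
Bearing: edge l_c = 18, r_n = 148.6 kN; interior l_c = 21, r_n = 173.4 kN; R_n = 148.6 + 4·173.4 = 842.1 kN → 421 kN.
Block shear: A_gv = 2640, A_nv = 1488, A_nt = 272 mm²; R_n = min(0.6F_uA_nv, 0.6F_yA_gv) + U_bs·F_u·A_nt = 500.9 kN → 250 kN.
Bolt shear governs: 105 kN.

105 kN (bolt shear governs)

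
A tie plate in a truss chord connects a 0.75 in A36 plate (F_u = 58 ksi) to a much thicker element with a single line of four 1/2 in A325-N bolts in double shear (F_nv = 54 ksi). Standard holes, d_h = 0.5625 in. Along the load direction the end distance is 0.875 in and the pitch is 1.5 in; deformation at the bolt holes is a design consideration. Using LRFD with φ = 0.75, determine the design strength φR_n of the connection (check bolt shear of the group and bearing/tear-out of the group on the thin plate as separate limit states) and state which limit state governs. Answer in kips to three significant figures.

Bolt shear: A_b = π·0.5²/4 = 0.1963 in²; R_n = 54 × 0.1963 × 4 × 2 = 84.82 kips → 0.75 × 84.82 = 63.6 kips.
Bearing (1.2 l_c t F_u ≤ 2.4 d t F_u): upper limit = 2.4·0.5·0.75·58 = 52.2 kips.
  Edge l_c = 0.875 − 0.5625/2 = 0.5938 → r_n = 30.99 kips; interior l_c = 1.5 − 0.5625 = 0.9375 → r_n = 48.94 kips.
  R_n,bearing = 1·30.99 + 3·48.94 = 177.8 kips → 0.75 × 177.8 = 133 kips.
Bolt shear governs: 63.6 kips.

63.6 kips (bolt shear governs)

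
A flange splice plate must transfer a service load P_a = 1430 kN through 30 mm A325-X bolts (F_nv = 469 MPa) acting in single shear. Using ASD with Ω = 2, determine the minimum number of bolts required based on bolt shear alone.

A_b = π·30²/4 = 706.9 mm².
Per-bolt allowable strength R_n/Ω = 469 × 706.9 × 1 / 1000 / 2 = 165.8 kN.
n ≥ 1430 / 165.8 = 8.627 → use 9 bolts.

9 bolts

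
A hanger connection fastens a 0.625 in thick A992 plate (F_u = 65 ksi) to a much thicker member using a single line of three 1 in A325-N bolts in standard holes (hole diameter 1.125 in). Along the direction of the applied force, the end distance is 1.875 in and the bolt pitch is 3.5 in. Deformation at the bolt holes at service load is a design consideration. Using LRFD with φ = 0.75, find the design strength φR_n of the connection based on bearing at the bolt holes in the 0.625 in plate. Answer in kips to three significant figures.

Per bolt r_n = 1.2 l_c t F_u ≤ 2.4 d t F_u; upper limit = 2.4 × 1 × 0.625 × 65 = 97.5 kips.
Edge bolt: l_c = 1.875 − 1.125/2 = 1.312 in → 1.2 × 1.312 × 0.625 × 65 = 63.98 → r_n = 63.98 kips.
Interior bolts: l_c = 3.5 − 1.125 = 2.375 in → 1.2 × 2.375 × 0.625 × 65 = 115.8 → r_n = 97.5 kips.
R_n = 1 × 63.98 + 2 × 97.5 = 259 kips.
Design strength φR_n = 0.75 × 259 = 194 kips.

194 kips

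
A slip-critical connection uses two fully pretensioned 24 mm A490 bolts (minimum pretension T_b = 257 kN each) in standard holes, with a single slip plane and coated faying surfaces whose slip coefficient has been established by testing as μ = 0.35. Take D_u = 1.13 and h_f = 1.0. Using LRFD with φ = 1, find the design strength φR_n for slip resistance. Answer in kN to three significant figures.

R_n = μ · D_u · h_f · T_b · n_s · n_b = 0.35 × 1.13 × 1.0 × 257 × 1 × 2 = 203.3 kN.
Design strength φR_n = 1 × 203.3 = 203 kN.

203 kN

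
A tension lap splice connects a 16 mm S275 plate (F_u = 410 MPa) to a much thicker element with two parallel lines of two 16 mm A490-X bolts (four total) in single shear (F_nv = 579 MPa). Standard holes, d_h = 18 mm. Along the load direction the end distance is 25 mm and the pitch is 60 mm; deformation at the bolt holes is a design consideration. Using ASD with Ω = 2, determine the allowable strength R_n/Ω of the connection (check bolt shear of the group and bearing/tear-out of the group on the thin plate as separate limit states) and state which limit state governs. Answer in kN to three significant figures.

233 kN (bolt shear governs)

Bolt shear: A_b = π·16²/4 = 201.1 mm²; R_n = 579 × 201.1 × 4 × 1 / 1000 = 465.7 kN → 465.7 / 2 = 233 kN.
Bearing (1.2 l_c t F_u ≤ 2.4 d t F_u): upper limit = 2.4·16·16·410 / 1000 = 251.9 kN.
  Edge l_c = 25 − 18/2 = 16 → r_n = 126 kN; interior l_c = 60 − 18 = 42 → r_n = 251.9 kN.
  R_n,bearing = 2·126 + 2·251.9 = 755.7 kN → 755.7 / 2 = 378 kN.
Bolt shear governs: 233 kN.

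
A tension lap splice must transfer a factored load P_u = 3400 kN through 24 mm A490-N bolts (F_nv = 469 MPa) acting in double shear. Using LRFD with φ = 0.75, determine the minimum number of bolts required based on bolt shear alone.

A_b = π·24²/4 = 452.4 mm².
Per-bolt design strength φR_n = 0.75 × 469 × 452.4 × 2 / 1000 = 318.3 kN.
n ≥ 3400 / 318.3 = 10.68 → use 11 bolts.

11 bolts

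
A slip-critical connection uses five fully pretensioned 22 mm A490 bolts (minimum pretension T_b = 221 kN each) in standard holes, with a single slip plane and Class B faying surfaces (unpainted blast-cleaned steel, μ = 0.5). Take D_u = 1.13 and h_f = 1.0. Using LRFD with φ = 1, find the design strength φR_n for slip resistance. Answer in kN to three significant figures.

R_n = μ · D_u · h_f · T_b · n_s · n_b = 0.5 × 1.13 × 1.0 × 221 × 1 × 5 = 624.3 kN.
Design strength φR_n = 1 × 624.3 = 624 kN.

624 kN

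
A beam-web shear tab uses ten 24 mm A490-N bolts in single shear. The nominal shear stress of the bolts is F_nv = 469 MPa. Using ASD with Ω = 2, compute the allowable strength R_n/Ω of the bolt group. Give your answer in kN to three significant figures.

1060 kN

A_b = π × 24² / 4 = 452.4 mm².
R_n = F_nv · A_b · n · n_s = 469 × 452.4 × 10 × 1 / 1000 = 2122 kN.
Allowable strength R_n/Ω = 2122 / 2 = 1060 kN.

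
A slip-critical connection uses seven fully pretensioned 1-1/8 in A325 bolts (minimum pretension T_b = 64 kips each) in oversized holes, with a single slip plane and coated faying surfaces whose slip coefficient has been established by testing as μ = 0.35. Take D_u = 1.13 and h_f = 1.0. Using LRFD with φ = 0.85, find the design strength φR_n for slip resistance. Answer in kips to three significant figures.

151 kips

R_n = μ · D_u · h_f · T_b · n_s · n_b = 0.35 × 1.13 × 1.0 × 64 × 1 × 7 = 177.2 kips.
Design strength φR_n = 0.85 × 177.2 = 151 kips.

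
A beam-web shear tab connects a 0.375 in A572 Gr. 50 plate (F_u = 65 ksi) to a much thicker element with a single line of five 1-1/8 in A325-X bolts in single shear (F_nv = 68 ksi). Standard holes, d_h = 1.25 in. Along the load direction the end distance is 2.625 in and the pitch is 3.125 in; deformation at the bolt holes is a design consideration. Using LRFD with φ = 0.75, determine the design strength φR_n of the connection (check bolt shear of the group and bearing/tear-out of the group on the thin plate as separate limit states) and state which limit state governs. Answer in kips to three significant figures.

Bolt shear: A_b = π·1.125²/4 = 0.994 in²; R_n = 68 × 0.994 × 5 × 1 = 338 kips → 0.75 × 338 = 253 kips.
Bearing (1.2 l_c t F_u ≤ 2.4 d t F_u): upper limit = 2.4·1.125·0.375·65 = 65.81 kips.
  Edge l_c = 2.625 − 1.25/2 = 2 → r_n = 58.5 kips; interior l_c = 3.125 − 1.25 = 1.875 → r_n = 54.84 kips.
  R_n,bearing = 1·58.5 + 4·54.84 = 277.9 kips → 0.75 × 277.9 = 208 kips.
Bearing governs: 208 kips.

208 kips (bearing governs)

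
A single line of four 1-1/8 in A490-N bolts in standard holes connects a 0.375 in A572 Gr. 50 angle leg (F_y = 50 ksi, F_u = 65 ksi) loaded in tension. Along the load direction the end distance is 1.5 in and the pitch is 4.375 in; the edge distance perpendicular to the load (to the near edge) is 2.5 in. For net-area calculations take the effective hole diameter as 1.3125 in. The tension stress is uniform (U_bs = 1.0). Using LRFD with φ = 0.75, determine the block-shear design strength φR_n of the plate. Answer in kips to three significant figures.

144 kips

Shear plane L_v = 1.5 + 3·4.375 = 14.62 in; A_gv = 14.62 × 0.375 = 5.484 in².
A_nv = (14.62 − 3.5·1.3125) × 0.375 = 3.762 in².
A_nt = (2.5 − 0.5·1.3125) × 0.375 = 0.6914 in².
0.6 F_u A_nv = 146.7 kips; 0.6 F_y A_gv = 164.5 kips → shear rupture governs the shear term.
R_n = 146.7 + 1.0 × 65 × 0.6914 = 191.6 kips.
Design strength φR_n = 0.75 × 191.6 = 144 kips.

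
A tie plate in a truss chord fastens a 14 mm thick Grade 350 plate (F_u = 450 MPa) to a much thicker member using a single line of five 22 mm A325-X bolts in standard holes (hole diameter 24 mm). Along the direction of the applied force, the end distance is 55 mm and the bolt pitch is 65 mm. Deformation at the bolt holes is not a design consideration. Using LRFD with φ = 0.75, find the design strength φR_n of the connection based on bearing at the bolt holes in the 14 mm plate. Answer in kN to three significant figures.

1470 kN

Per bolt r_n = 1.5 l_c t F_u ≤ 3.0 d t F_u; upper limit = 3.0 × 22 × 14 × 450 / 1000 = 415.8 kN.
Edge bolt: l_c = 55 − 24/2 = 43 mm → 1.5 × 43 × 14 × 450 / 1000 = 406.4 → r_n = 406.4 kN.
Interior bolts: l_c = 65 − 24 = 41 mm → 1.5 × 41 × 14 × 450 / 1000 = 387.4 → r_n = 387.4 kN.
R_n = 1 × 406.4 + 4 × 387.4 = 1956 kN.
Design strength φR_n = 0.75 × 1956 = 1470 kN.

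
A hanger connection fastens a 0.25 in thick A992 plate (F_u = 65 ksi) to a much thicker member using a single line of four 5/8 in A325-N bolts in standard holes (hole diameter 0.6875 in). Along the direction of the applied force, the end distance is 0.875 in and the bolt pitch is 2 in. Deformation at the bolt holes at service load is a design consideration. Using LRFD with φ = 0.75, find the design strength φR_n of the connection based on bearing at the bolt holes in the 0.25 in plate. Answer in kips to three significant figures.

Per bolt r_n = 1.2 l_c t F_u ≤ 2.4 d t F_u; upper limit = 2.4 × 0.625 × 0.25 × 65 = 24.38 kips.
Edge bolt: l_c = 0.875 − 0.6875/2 = 0.5312 in → 1.2 × 0.5312 × 0.25 × 65 = 10.36 → r_n = 10.36 kips.
Interior bolts: l_c = 2 − 0.6875 = 1.312 in → 1.2 × 1.312 × 0.25 × 65 = 25.59 → r_n = 24.38 kips.
R_n = 1 × 10.36 + 3 × 24.38 = 83.48 kips.
Design strength φR_n = 0.75 × 83.48 = 62.6 kips.

62.6 kips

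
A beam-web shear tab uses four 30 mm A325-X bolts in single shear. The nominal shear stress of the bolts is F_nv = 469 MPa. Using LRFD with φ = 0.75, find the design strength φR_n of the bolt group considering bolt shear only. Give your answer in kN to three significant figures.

A_b = π × 30² / 4 = 706.9 mm².
R_n = F_nv · A_b · n · n_s = 469 × 706.9 × 4 × 1 / 1000 = 1326 kN.
Design strength φR_n = 0.75 × 1326 = 995 kN.

995 kN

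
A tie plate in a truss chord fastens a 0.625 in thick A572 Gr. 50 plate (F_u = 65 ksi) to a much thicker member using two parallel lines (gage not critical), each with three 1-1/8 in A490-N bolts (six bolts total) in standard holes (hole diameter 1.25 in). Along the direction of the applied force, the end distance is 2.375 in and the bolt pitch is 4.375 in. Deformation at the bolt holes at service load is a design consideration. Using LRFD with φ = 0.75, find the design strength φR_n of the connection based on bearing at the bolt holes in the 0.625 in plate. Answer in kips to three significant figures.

457 kips

Per bolt r_n = 1.2 l_c t F_u ≤ 2.4 d t F_u; upper limit = 2.4 × 1.125 × 0.625 × 65 = 109.7 kips.
Edge bolt: l_c = 2.375 − 1.25/2 = 1.75 in → 1.2 × 1.75 × 0.625 × 65 = 85.31 → r_n = 85.31 kips.
Interior bolts: l_c = 4.375 − 1.25 = 3.125 in → 1.2 × 3.125 × 0.625 × 65 = 152.3 → r_n = 109.7 kips.
R_n = 2 × 85.31 + 4 × 109.7 = 609.4 kips.
Design strength φR_n = 0.75 × 609.4 = 457 kips.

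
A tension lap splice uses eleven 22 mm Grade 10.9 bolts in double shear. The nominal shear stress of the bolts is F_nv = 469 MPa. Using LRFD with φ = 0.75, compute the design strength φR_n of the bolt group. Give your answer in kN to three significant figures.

2940 kN

A_b = π × 22² / 4 = 380.1 mm².
R_n = F_nv · A_b · n · n_s = 469 × 380.1 × 11 × 2 / 1000 = 3922 kN.
Design strength φR_n = 0.75 × 3922 = 2940 kN.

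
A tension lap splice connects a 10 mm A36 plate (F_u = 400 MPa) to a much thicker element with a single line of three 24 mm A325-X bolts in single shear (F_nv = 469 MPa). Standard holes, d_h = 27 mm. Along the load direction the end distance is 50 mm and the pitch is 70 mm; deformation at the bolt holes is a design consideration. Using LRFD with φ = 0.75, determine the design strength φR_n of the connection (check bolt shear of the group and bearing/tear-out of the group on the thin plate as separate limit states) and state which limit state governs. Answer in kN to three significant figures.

Bolt shear: A_b = π·24²/4 = 452.4 mm²; R_n = 469 × 452.4 × 3 × 1 / 1000 = 636.5 kN → 0.75 × 636.5 = 477 kN.
Bearing (1.2 l_c t F_u ≤ 2.4 d t F_u): upper limit = 2.4·24·10·400 / 1000 = 230.4 kN.
  Edge l_c = 50 − 27/2 = 36.5 → r_n = 175.2 kN; interior l_c = 70 − 27 = 43 → r_n = 206.4 kN.
  R_n,bearing = 1·175.2 + 2·206.4 = 588 kN → 0.75 × 588 = 441 kN.
Bearing governs: 441 kN.

441 kN (bearing governs)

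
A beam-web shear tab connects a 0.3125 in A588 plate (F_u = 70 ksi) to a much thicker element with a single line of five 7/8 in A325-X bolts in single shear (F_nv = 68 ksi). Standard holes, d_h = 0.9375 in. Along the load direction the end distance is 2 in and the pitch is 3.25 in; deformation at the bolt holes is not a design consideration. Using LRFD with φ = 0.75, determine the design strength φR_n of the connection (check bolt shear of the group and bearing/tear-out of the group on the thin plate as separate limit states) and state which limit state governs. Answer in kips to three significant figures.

Bolt shear: A_b = π·0.875²/4 = 0.6013 in²; R_n = 68 × 0.6013 × 5 × 1 = 204.4 kips → 0.75 × 204.4 = 153 kips.
Bearing (1.5 l_c t F_u ≤ 3.0 d t F_u): upper limit = 3.0·0.875·0.3125·70 = 57.42 kips.
  Edge l_c = 2 − 0.9375/2 = 1.531 → r_n = 50.24 kips; interior l_c = 3.25 − 0.9375 = 2.312 → r_n = 57.42 kips.
  R_n,bearing = 1·50.24 + 4·57.42 = 279.9 kips → 0.75 × 279.9 = 210 kips.
Bolt shear governs: 153 kips.

153 kips (bolt shear governs)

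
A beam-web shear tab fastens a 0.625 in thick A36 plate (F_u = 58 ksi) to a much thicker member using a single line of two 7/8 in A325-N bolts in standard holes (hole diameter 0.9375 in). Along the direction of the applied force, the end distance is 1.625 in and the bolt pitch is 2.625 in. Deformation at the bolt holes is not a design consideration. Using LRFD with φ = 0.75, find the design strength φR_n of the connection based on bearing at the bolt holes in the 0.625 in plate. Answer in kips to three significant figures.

Per bolt r_n = 1.5 l_c t F_u ≤ 3.0 d t F_u; upper limit = 3.0 × 0.875 × 0.625 × 58 = 95.16 kips.
Edge bolt: l_c = 1.625 − 0.9375/2 = 1.156 in → 1.5 × 1.156 × 0.625 × 58 = 62.87 → r_n = 62.87 kips.
Interior bolts: l_c = 2.625 − 0.9375 = 1.688 in → 1.5 × 1.688 × 0.625 × 58 = 91.76 → r_n = 91.76 kips.
R_n = 1 × 62.87 + 1 × 91.76 = 154.6 kips.
Design strength φR_n = 0.75 × 154.6 = 116 kips.

116 kips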